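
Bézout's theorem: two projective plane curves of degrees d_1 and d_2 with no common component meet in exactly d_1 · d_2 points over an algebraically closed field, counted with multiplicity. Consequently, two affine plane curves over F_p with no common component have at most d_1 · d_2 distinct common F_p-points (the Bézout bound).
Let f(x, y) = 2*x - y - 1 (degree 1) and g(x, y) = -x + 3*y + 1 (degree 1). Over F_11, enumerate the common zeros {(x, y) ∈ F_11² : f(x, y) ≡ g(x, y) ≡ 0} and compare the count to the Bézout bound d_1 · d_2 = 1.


Common zeros: {(7, 2)}; count = 1; Bézout bound = 1.

deg(f) = 1, deg(g) = 1, so Bézout bound = 1.
Scan x ∈ F_11. For each x, list the y ∈ F_11 with f(x, y) ≡ 0 and those with g(x, y) ≡ 0 (mod 11); the common zeros in that column are the intersection.
  x = 0: f ≡ 0 at y ∈ {10}; g ≡ 0 at y ∈ {7}; common: ∅.
  x = 1: f ≡ 0 at y ∈ {1}; g ≡ 0 at y ∈ {0}; common: ∅.
  x = 2: f ≡ 0 at y ∈ {3}; g ≡ 0 at y ∈ {4}; common: ∅.
  x = 3: f ≡ 0 at y ∈ {5}; g ≡ 0 at y ∈ {8}; common: ∅.
  x = 4: f ≡ 0 at y ∈ {7}; g ≡ 0 at y ∈ {1}; common: ∅.
  x = 5: f ≡ 0 at y ∈ {9}; g ≡ 0 at y ∈ {5}; common: ∅.
  x = 6: f ≡ 0 at y ∈ {0}; g ≡ 0 at y ∈ {9}; common: ∅.
  x = 7: f ≡ 0 at y ∈ {2}; g ≡ 0 at y ∈ {2}; common: {2}.
  x = 8: f ≡ 0 at y ∈ {4}; g ≡ 0 at y ∈ {6}; common: ∅.
  x = 9: f ≡ 0 at y ∈ {6}; g ≡ 0 at y ∈ {10}; common: ∅.
  x = 10: f ≡ 0 at y ∈ {8}; g ≡ 0 at y ∈ {3}; common: ∅.
Collecting: common zeros = {(7, 2)}, so the count is 1.
Comparison with the Bézout bound: 1 ≤ 1 = deg(f)·deg(g), as expected for curves with no common component (the bound is attained).


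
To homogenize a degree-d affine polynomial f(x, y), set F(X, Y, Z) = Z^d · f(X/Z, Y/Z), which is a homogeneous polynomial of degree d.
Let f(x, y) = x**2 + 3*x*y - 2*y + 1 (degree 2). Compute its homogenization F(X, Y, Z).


F(X, Y, Z) = X**2 + 3*X*Y - 2*Y*Z + Z**2

deg(f) = 2.
Substitute x = X/Z, y = Y/Z into f, then multiply by Z^2.
  monomial 1·x^2·y^0 ↦ 1·X^2·Y^0·Z^0.
  monomial 3·x^1·y^1 ↦ 3·X^1·Y^1·Z^0.
  monomial -2·x^0·y^1 ↦ -2·X^0·Y^1·Z^1.
  monomial 1·x^0·y^0 ↦ 1·X^0·Y^0·Z^2.
Collecting: F(X, Y, Z) = X**2 + 3*X*Y - 2*Y*Z + Z**2.


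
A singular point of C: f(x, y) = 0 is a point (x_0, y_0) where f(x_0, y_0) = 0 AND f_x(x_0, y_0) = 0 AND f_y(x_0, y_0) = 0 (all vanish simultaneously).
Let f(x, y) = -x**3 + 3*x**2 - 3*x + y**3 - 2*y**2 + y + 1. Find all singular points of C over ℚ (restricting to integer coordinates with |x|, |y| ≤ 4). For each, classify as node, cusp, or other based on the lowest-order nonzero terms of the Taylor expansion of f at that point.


Singular points: {(1, 1)}; classification: cusp.

Compute partial derivatives:
  f_x = -3*x**2 + 6*x - 3.
  f_y = 3*y**2 - 4*y + 1.
Scan x_0 ∈ {−4, ..., 4}. For each x_0, f_y(x_0, y) is a polynomial in y; find its integer roots y ∈ {−4, ..., 4}, then test f_x and f at those candidates.
  x = -4: f_y(-4, y) = 3*y**2 - 4*y + 1; vanishes at y ∈ {1}. (-4, 1): f_x = -75 ≠ 0.
  x = -3: f_y(-3, y) = 3*y**2 - 4*y + 1; vanishes at y ∈ {1}. (-3, 1): f_x = -48 ≠ 0.
  x = -2: f_y(-2, y) = 3*y**2 - 4*y + 1; vanishes at y ∈ {1}. (-2, 1): f_x = -27 ≠ 0.
  x = -1: f_y(-1, y) = 3*y**2 - 4*y + 1; vanishes at y ∈ {1}. (-1, 1): f_x = -12 ≠ 0.
  x = 0: f_y(0, y) = 3*y**2 - 4*y + 1; vanishes at y ∈ {1}. (0, 1): f_x = -3 ≠ 0.
  x = 1: f_y(1, y) = 3*y**2 - 4*y + 1; vanishes at y ∈ {1}. (1, 1): f_x = 0, f = 0 — SINGULAR.
  x = 2: f_y(2, y) = 3*y**2 - 4*y + 1; vanishes at y ∈ {1}. (2, 1): f_x = -3 ≠ 0.
  x = 3: f_y(3, y) = 3*y**2 - 4*y + 1; vanishes at y ∈ {1}. (3, 1): f_x = -12 ≠ 0.
  x = 4: f_y(4, y) = 3*y**2 - 4*y + 1; vanishes at y ∈ {1}. (4, 1): f_x = -27 ≠ 0.
Only singular point on the grid: (1, 1).
Classify: substitute x = 1 + u, y = 1 + v and expand: f = -u**3 + v**3 + v**2.
No constant or linear terms (consistent with a singular point). Quadratic part: v**2. Cubic part: -u**3 + v**3.
The quadratic part v**2 is a perfect square, so there is a single (double) tangent line v = 0, i.e. y = 1. Restricting the cubic part to that line (v = 0) leaves -u**3 ≠ 0, so f is not divisible by v and the branch is v² ≈ u**3 to lowest order — this is a cusp.
Classification: cusp.


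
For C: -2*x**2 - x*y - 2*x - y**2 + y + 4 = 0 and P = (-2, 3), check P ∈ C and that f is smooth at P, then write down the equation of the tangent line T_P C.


Tangent line at P: 3*x - 3*y + 15 = 0.

Step 1: f(-2, 3) = 0, so P lies on C.
Step 2: partial derivatives
  f_x(x, y) = -4*x - y - 2, f_y(x, y) = -x - 2*y + 1.
  f_x(P) = 3, f_y(P) = -3 (gradient nonzero, so P is smooth).
Step 3: tangent line at P: 3·(x − -2) + -3·(y − 3) = 0.
Expanding: 3*x - 3*y + 15 = 0.


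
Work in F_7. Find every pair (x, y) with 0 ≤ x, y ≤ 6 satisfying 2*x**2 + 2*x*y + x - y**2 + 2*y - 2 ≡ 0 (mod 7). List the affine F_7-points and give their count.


Affine F_7-points: {(3, 4)}; count = 1.

For each of the 49 pairs (x, y) ∈ F_7², evaluate f(x, y) mod 7. Record the zeros.
  x = 0: [0↦5, 1↦6, 2↦5, 3↦2, 4↦4, 5↦4, 6↦2]  zeros at y ∈ ∅
  x = 1: [0↦1, 1↦4, 2↦5, 3↦4, 4↦1, 5↦3, 6↦3]  zeros at y ∈ ∅
  x = 2: [0↦1, 1↦6, 2↦2, 3↦3, 4↦2, 5↦6, 6↦1]  zeros at y ∈ ∅
  x = 3: [0↦5, 1↦5, 2↦3, 3↦6, 4↦0, 5↦6, 6↦3]  zeros at y ∈ {4}
  x = 4: [0↦6, 1↦1, 2↦1, 3↦6, 4↦2, 5↦3, 6↦2]  zeros at y ∈ ∅
  x = 5: [0↦4, 1↦1, 2↦3, 3↦3, 4↦1, 5↦4, 6↦5]  zeros at y ∈ ∅
  x = 6: [0↦6, 1↦5, 2↦2, 3↦4, 4↦4, 5↦2, 6↦5]  zeros at y ∈ ∅
Collecting zeros: affine points = {(3, 4)}.
Total count |C(F_7)_aff| = 1.


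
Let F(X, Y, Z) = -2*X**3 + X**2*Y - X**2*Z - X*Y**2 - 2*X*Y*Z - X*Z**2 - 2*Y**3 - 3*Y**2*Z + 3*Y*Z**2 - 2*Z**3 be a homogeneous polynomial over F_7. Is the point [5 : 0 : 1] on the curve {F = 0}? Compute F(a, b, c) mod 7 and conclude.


F(5,0,1) ≡ 5 (mod 7); P is NOT on the curve.

Evaluate F(5, 0, 1) term-by-term (mod 7).
  -2*X**3 ↦ -2·125·1·1 = -250
  X**2*Y ↦ 1·25·0·1 = 0
  -X**2*Z ↦ -1·25·1·1 = -25
  -X*Y**2 ↦ -1·5·0·1 = 0
  -2*X*Y*Z ↦ -2·5·0·1 = 0
  -X*Z**2 ↦ -1·5·1·1 = -5
  -2*Y**3 ↦ -2·1·0·1 = 0
  -3*Y**2*Z ↦ -3·1·0·1 = 0
  3*Y*Z**2 ↦ 3·1·0·1 = 0
  -2*Z**3 ↦ -2·1·1·1 = -2
Sum: F(5, 0, 1) = (-250) + (0) + (-25) + (0) + (0) + (-5) + (0) + (0) + (0) + (-2) = -282.
Reducing mod 7: -282 ≡ 5 (mod 7).
Since F(a, b, c) ≡ 5 ≠ 0 (mod 7), P does NOT lie on the curve.


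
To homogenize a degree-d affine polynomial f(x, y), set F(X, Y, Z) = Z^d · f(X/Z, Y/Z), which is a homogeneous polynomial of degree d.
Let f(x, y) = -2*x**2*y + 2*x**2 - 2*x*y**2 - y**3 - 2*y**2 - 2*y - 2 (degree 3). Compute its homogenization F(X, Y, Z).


F(X, Y, Z) = -2*X**2*Y + 2*X**2*Z - 2*X*Y**2 - Y**3 - 2*Y**2*Z - 2*Y*Z**2 - 2*Z**3

deg(f) = 3.
Substitute x = X/Z, y = Y/Z into f, then multiply by Z^3.
  monomial -2·x^2·y^1 ↦ -2·X^2·Y^1·Z^0.
  monomial 2·x^2·y^0 ↦ 2·X^2·Y^0·Z^1.
  monomial -2·x^1·y^2 ↦ -2·X^1·Y^2·Z^0.
  monomial -1·x^0·y^3 ↦ -1·X^0·Y^3·Z^0.
  monomial -2·x^0·y^2 ↦ -2·X^0·Y^2·Z^1.
  monomial -2·x^0·y^1 ↦ -2·X^0·Y^1·Z^2.
  monomial -2·x^0·y^0 ↦ -2·X^0·Y^0·Z^3.
Collecting: F(X, Y, Z) = -2*X**2*Y + 2*X**2*Z - 2*X*Y**2 - Y**3 - 2*Y**2*Z - 2*Y*Z**2 - 2*Z**3.


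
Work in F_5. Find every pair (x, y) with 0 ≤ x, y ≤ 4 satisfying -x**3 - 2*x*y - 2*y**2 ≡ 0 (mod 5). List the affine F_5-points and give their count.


Affine F_5-points: {(0, 0), (1, 1), (1, 3), (3, 1)}; count = 4.

For each of the 25 pairs (x, y) ∈ F_5², evaluate f(x, y) mod 5. Record the zeros.
  x = 0: [0↦0, 1↦3, 2↦2, 3↦2, 4↦3]  zeros at y ∈ {0}
  x = 1: [0↦4, 1↦0, 2↦2, 3↦0, 4↦4]  zeros at y ∈ {1, 3}
  x = 2: [0↦2, 1↦1, 2↦1, 3↦2, 4↦4]  zeros at y ∈ ∅
  x = 3: [0↦3, 1↦0, 2↦3, 3↦2, 4↦2]  zeros at y ∈ {1}
  x = 4: [0↦1, 1↦1, 2↦2, 3↦4, 4↦2]  zeros at y ∈ ∅
Collecting zeros: affine points = {(0, 0), (1, 1), (1, 3), (3, 1)}.
Total count |C(F_5)_aff| = 4.


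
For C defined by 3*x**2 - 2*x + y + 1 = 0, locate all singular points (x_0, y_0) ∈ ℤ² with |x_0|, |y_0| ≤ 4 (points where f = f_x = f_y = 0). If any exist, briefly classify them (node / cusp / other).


No singular points in the scanned grid; C is smooth there.

Compute partial derivatives:
  f_x = 6*x - 2.
  f_y = 1.
f_y = 1 is a nonzero constant, so f_y never vanishes: no point (x, y) can satisfy f = f_x = f_y = 0. In particular no (x, y) ∈ {−4, ..., 4}² is singular; the curve is smooth.


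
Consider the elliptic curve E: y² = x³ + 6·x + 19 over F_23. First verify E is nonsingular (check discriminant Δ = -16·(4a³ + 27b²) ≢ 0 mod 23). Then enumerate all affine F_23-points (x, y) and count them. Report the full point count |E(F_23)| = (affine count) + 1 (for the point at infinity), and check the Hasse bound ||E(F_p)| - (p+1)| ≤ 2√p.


Affine points = {(1, 7), (1, 16), (2, 4), (2, 19), (3, 8), (3, 15), (5, 6), (5, 17), (6, 8), (6, 15), (7, 6), (7, 17), (8, 2), (8, 21), (11, 6), (11, 17), (12, 5), (12, 18), (14, 8), (14, 15), (16, 5), (16, 18), (18, 5), (18, 18), (19, 0), (22, 9), (22, 14)}; affine count = 27; |E(F_23)| = 28.

Discriminant check: Δ ∝ 4a³ + 27b² = 4·6³ + 27·19² = 4·216 + 27·361 ≡ 8 (mod 23). Nonzero ⇒ E is nonsingular.
For each x ∈ F_23, compute rhs = x³ + 6·x + 19 mod 23, then count y ∈ F_23 with y² ≡ rhs.
  x = 0: rhs = 19, matching y values: none (0 points).
  x = 1: rhs = 3, matching y values: 7, 16 (2 points).
  x = 2: rhs = 16, matching y values: 4, 19 (2 points).
  x = 3: rhs = 18, matching y values: 8, 15 (2 points).
  x = 4: rhs = 15, matching y values: none (0 points).
  x = 5: rhs = 13, matching y values: 6, 17 (2 points).
  x = 6: rhs = 18, matching y values: 8, 15 (2 points).
  x = 7: rhs = 13, matching y values: 6, 17 (2 points).
  x = 8: rhs = 4, matching y values: 2, 21 (2 points).
  x = 9: rhs = 20, matching y values: none (0 points).
  x = 10: rhs = 21, matching y values: none (0 points).
  x = 11: rhs = 13, matching y values: 6, 17 (2 points).
  x = 12: rhs = 2, matching y values: 5, 18 (2 points).
  x = 13: rhs = 17, matching y values: none (0 points).
  x = 14: rhs = 18, matching y values: 8, 15 (2 points).
  x = 15: rhs = 11, matching y values: none (0 points).
  x = 16: rhs = 2, matching y values: 5, 18 (2 points).
  x = 17: rhs = 20, matching y values: none (0 points).
  x = 18: rhs = 2, matching y values: 5, 18 (2 points).
  x = 19: rhs = 0, matching y values: 0 (1 points).
  x = 20: rhs = 20, matching y values: none (0 points).
  x = 21: rhs = 22, matching y values: none (0 points).
  x = 22: rhs = 12, matching y values: 9, 14 (2 points).
Total affine count: 27.
Full point count |E(F_23)| = 27 + 1 = 28.
Hasse bound: |28 − (23+1)| = |4| = 4 ≤ 2√23 ≈ 9.5917 ✓.


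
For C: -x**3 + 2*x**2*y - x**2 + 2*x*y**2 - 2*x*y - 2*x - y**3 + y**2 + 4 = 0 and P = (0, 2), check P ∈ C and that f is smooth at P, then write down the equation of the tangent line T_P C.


Tangent line at P: 2*x - 8*y + 16 = 0.

Step 1: f(0, 2) = 0, so P lies on C.
Step 2: partial derivatives
  f_x(x, y) = -3*x**2 + 4*x*y - 2*x + 2*y**2 - 2*y - 2, f_y(x, y) = 2*x**2 + 4*x*y - 2*x - 3*y**2 + 2*y.
  f_x(P) = 2, f_y(P) = -8 (gradient nonzero, so P is smooth).
Step 3: tangent line at P: 2·(x − 0) + -8·(y − 2) = 0.
Expanding: 2*x - 8*y + 16 = 0.


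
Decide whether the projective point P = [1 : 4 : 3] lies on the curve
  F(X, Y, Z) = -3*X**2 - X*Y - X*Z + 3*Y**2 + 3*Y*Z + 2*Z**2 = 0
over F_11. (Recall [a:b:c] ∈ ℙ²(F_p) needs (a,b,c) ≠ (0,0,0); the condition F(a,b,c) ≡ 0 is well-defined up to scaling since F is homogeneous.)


F(1,4,3) ≡ 4 (mod 11); P is NOT on the curve.

Evaluate F(1, 4, 3) term-by-term (mod 11).
  -3*X**2 ↦ -3·1·1·1 = -3
  -X*Y ↦ -1·1·4·1 = -4
  -X*Z ↦ -1·1·1·3 = -3
  3*Y**2 ↦ 3·1·16·1 = 48
  3*Y*Z ↦ 3·1·4·3 = 36
  2*Z**2 ↦ 2·1·1·9 = 18
Sum: F(1, 4, 3) = (-3) + (-4) + (-3) + (48) + (36) + (18) = 92.
Reducing mod 11: 92 ≡ 4 (mod 11).
Since F(a, b, c) ≡ 4 ≠ 0 (mod 11), P does NOT lie on the curve.


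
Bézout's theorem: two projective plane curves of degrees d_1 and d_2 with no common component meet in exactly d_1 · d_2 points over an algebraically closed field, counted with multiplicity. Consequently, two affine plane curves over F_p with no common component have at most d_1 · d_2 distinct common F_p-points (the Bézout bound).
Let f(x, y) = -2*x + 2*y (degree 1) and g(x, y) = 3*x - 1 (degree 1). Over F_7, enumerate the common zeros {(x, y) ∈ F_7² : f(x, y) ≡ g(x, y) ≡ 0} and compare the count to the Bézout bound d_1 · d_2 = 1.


Common zeros: {(5, 5)}; count = 1; Bézout bound = 1.

deg(f) = 1, deg(g) = 1, so Bézout bound = 1.
Scan x ∈ F_7. For each x, list the y ∈ F_7 with f(x, y) ≡ 0 and those with g(x, y) ≡ 0 (mod 7); the common zeros in that column are the intersection.
  x = 0: f ≡ 0 at y ∈ {0}; g ≡ 0 at y ∈ ∅; common: ∅.
  x = 1: f ≡ 0 at y ∈ {1}; g ≡ 0 at y ∈ ∅; common: ∅.
  x = 2: f ≡ 0 at y ∈ {2}; g ≡ 0 at y ∈ ∅; common: ∅.
  x = 3: f ≡ 0 at y ∈ {3}; g ≡ 0 at y ∈ ∅; common: ∅.
  x = 4: f ≡ 0 at y ∈ {4}; g ≡ 0 at y ∈ ∅; common: ∅.
  x = 5: f ≡ 0 at y ∈ {5}; g ≡ 0 at y ∈ {0, 1, 2, 3, 4, 5, 6}; common: {5}.
  x = 6: f ≡ 0 at y ∈ {6}; g ≡ 0 at y ∈ ∅; common: ∅.
Collecting: common zeros = {(5, 5)}, so the count is 1.
Comparison with the Bézout bound: 1 ≤ 1 = deg(f)·deg(g), as expected for curves with no common component (the bound is attained).


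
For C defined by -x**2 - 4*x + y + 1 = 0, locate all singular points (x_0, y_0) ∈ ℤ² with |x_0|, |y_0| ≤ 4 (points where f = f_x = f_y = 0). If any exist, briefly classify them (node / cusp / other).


No singular points in the scanned grid; C is smooth there.

Compute partial derivatives:
  f_x = -2*x - 4.
  f_y = 1.
f_y = 1 is a nonzero constant, so f_y never vanishes: no point (x, y) can satisfy f = f_x = f_y = 0. In particular no (x, y) ∈ {−4, ..., 4}² is singular; the curve is smooth.


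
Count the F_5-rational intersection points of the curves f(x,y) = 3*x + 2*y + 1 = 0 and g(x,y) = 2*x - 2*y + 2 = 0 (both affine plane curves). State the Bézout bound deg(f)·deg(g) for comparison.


Common zeros: ∅; count = 0; Bézout bound = 1.

deg(f) = 1, deg(g) = 1, so Bézout bound = 1.
Scan x ∈ F_5. For each x, list the y ∈ F_5 with f(x, y) ≡ 0 and those with g(x, y) ≡ 0 (mod 5); the common zeros in that column are the intersection.
  x = 0: f ≡ 0 at y ∈ {2}; g ≡ 0 at y ∈ {1}; common: ∅.
  x = 1: f ≡ 0 at y ∈ {3}; g ≡ 0 at y ∈ {2}; common: ∅.
  x = 2: f ≡ 0 at y ∈ {4}; g ≡ 0 at y ∈ {3}; common: ∅.
  x = 3: f ≡ 0 at y ∈ {0}; g ≡ 0 at y ∈ {4}; common: ∅.
  x = 4: f ≡ 0 at y ∈ {1}; g ≡ 0 at y ∈ {0}; common: ∅.
Collecting: common zeros = ∅, so the count is 0.
Comparison with the Bézout bound: 0 ≤ 1 = deg(f)·deg(g), as expected for curves with no common component (the affine F_5-count falls short of the bound because intersections may lie at infinity, over extension fields, or carry multiplicity).


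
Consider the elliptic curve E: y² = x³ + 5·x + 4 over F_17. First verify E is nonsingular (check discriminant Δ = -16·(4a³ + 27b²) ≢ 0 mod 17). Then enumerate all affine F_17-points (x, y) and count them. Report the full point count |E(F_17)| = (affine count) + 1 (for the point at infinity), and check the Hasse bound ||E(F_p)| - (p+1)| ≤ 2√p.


Affine points = {(0, 2), (0, 15), (5, 1), (5, 16), (7, 5), (7, 12), (9, 8), (9, 9), (10, 0), (11, 8), (11, 9), (14, 8), (14, 9), (16, 7), (16, 10)}; affine count = 15; |E(F_17)| = 16.

Discriminant check: Δ ∝ 4a³ + 27b² = 4·5³ + 27·4² = 4·125 + 27·16 ≡ 14 (mod 17). Nonzero ⇒ E is nonsingular.
For each x ∈ F_17, compute rhs = x³ + 5·x + 4 mod 17, then count y ∈ F_17 with y² ≡ rhs.
  x = 0: rhs = 4, matching y values: 2, 15 (2 points).
  x = 1: rhs = 10, matching y values: none (0 points).
  x = 2: rhs = 5, matching y values: none (0 points).
  x = 3: rhs = 12, matching y values: none (0 points).
  x = 4: rhs = 3, matching y values: none (0 points).
  x = 5: rhs = 1, matching y values: 1, 16 (2 points).
  x = 6: rhs = 12, matching y values: none (0 points).
  x = 7: rhs = 8, matching y values: 5, 12 (2 points).
  x = 8: rhs = 12, matching y values: none (0 points).
  x = 9: rhs = 13, matching y values: 8, 9 (2 points).
  x = 10: rhs = 0, matching y values: 0 (1 points).
  x = 11: rhs = 13, matching y values: 8, 9 (2 points).
  x = 12: rhs = 7, matching y values: none (0 points).
  x = 13: rhs = 5, matching y values: none (0 points).
  x = 14: rhs = 13, matching y values: 8, 9 (2 points).
  x = 15: rhs = 3, matching y values: none (0 points).
  x = 16: rhs = 15, matching y values: 7, 10 (2 points).
Total affine count: 15.
Full point count |E(F_17)| = 15 + 1 = 16.
Hasse bound: |16 − (17+1)| = |-2| = 2 ≤ 2√17 ≈ 8.2462 ✓.


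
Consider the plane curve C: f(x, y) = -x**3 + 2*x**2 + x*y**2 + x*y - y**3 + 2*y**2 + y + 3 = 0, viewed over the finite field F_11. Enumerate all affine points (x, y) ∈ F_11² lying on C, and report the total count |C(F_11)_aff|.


Affine F_11-points: {(5, 4), (5, 6), (5, 8), (7, 0), (7, 2), (7, 7), (8, 1), (9, 3)}; count = 8.

For each of the 121 pairs (x, y) ∈ F_11², evaluate f(x, y) mod 11. Record the zeros.
  x = 0: [0↦3, 1↦5, 2↦5, 3↦8, 4↦8, 5↦10, 6↦8, 7↦7, 8↦1, 9↦6, 10↦5]  zeros at y ∈ ∅
  x = 1: [0↦4, 1↦8, 2↦1, 3↦10, 4↦7, 5↦8, 6↦7, 7↦9, 8↦8, 9↦9, 10↦6]  zeros at y ∈ ∅
  x = 2: [0↦3, 1↦9, 2↦6, 3↦10, 4↦4, 5↦4, 6↦4, 7↦9, 8↦2, 9↦10, 10↦5]  zeros at y ∈ ∅
  x = 3: [0↦5, 1↦2, 2↦3, 3↦2, 4↦4, 5↦3, 6↦4, 7↦1, 8↦10, 9↦3, 10↦7]  zeros at y ∈ ∅
  x = 4: [0↦4, 1↦3, 2↦8, 3↦2, 4↦1, 5↦10, 6↦1, 7↦1, 8↦4, 9↦4, 10↦6]  zeros at y ∈ ∅
  x = 5: [0↦5, 1↦6, 2↦4, 3↦4, 4↦0, 5↦8, 6↦0, 7↦3, 8↦0, 9↦7, 10↦7]  zeros at y ∈ {4, 6, 8}
  x = 6: [0↦2, 1↦5, 2↦7, 3↦2, 4↦6, 5↦2, 6↦6, 7↦1, 8↦3, 9↦6, 10↦4]  zeros at y ∈ ∅
  x = 7: [0↦0, 1↦5, 2↦0, 3↦1, 4↦2, 5↦8, 6↦2, 7↦0, 8↦7, 9↦6, 10↦2]  zeros at y ∈ {0, 2, 7}
  x = 8: [0↦4, 1↦0, 2↦10, 3↦6, 4↦4, 5↦9, 6↦4, 7↦5, 8↦6, 9↦1, 10↦6]  zeros at y ∈ {1}
  x = 9: [0↦8, 1↦6, 2↦9, 3↦0, 4↦6, 5↦10, 6↦6, 7↦10, 8↦5, 9↦7, 10↦10]  zeros at y ∈ {3}
  x = 10: [0↦6, 1↦6, 2↦2, 3↦10, 4↦2, 5↦5, 6↦2, 7↦9, 8↦9, 9↦7, 10↦8]  zeros at y ∈ ∅
Collecting zeros: affine points = {(5, 4), (5, 6), (5, 8), (7, 0), (7, 2), (7, 7), (8, 1), (9, 3)}.
Total count |C(F_11)_aff| = 8.


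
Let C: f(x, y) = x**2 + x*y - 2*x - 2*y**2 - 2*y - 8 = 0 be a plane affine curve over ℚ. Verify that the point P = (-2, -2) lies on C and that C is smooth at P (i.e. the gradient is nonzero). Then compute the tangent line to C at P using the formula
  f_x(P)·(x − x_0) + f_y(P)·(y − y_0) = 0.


Tangent line at P: -8*x + 4*y - 8 = 0.

Step 1: f(-2, -2) = 0, so P lies on C.
Step 2: partial derivatives
  f_x(x, y) = 2*x + y - 2, f_y(x, y) = x - 4*y - 2.
  f_x(P) = -8, f_y(P) = 4 (gradient nonzero, so P is smooth).
Step 3: tangent line at P: -8·(x − -2) + 4·(y − -2) = 0.
Expanding: -8*x + 4*y - 8 = 0.


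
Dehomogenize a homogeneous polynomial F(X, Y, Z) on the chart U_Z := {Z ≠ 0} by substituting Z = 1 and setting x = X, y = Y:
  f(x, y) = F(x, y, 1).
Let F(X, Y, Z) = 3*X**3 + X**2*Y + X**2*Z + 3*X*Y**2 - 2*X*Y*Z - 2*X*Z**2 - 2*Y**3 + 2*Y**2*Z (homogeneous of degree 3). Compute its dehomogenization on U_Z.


f(x, y) = 3*x**3 + x**2*y + x**2 + 3*x*y**2 - 2*x*y - 2*x - 2*y**3 + 2*y**2

On U_Z we set Z = 1. Each monomial c·X^i·Y^j·Z^k in F becomes c·x^i·y^j·1^k = c·x^i·y^j.
Substituting Z = 1: F(X, Y, 1) = 3*x**3 + x**2*y + x**2 + 3*x*y**2 - 2*x*y - 2*x - 2*y**3 + 2*y**2.
Note: deg(f) ≤ deg(F) = 3; strict inequality happens when F is divisible by Z (lost terms).


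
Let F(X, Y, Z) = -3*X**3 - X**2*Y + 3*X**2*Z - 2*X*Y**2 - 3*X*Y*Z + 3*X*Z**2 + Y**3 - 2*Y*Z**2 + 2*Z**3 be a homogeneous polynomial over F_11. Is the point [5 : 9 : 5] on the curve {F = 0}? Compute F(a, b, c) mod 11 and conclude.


F(5,9,5) ≡ 8 (mod 11); P is NOT on the curve.

Evaluate F(5, 9, 5) term-by-term (mod 11).
  -3*X**3 ↦ -3·125·1·1 = -375
  -X**2*Y ↦ -1·25·9·1 = -225
  3*X**2*Z ↦ 3·25·1·5 = 375
  -2*X*Y**2 ↦ -2·5·81·1 = -810
  -3*X*Y*Z ↦ -3·5·9·5 = -675
  3*X*Z**2 ↦ 3·5·1·25 = 375
  Y**3 ↦ 1·1·729·1 = 729
  -2*Y*Z**2 ↦ -2·1·9·25 = -450
  2*Z**3 ↦ 2·1·1·125 = 250
Sum: F(5, 9, 5) = (-375) + (-225) + (375) + (-810) + (-675) + (375) + (729) + (-450) + (250) = -806.
Reducing mod 11: -806 ≡ 8 (mod 11).
Since F(a, b, c) ≡ 8 ≠ 0 (mod 11), P does NOT lie on the curve.


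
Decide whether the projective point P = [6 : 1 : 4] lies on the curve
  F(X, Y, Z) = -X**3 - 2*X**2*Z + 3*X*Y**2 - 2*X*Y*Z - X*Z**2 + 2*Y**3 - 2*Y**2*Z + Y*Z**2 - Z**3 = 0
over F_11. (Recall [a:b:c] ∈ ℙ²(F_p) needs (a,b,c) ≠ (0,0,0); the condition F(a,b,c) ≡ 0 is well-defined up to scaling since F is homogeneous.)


F(6,1,4) ≡ 9 (mod 11); P is NOT on the curve.

Evaluate F(6, 1, 4) term-by-term (mod 11).
  -X**3 ↦ -1·216·1·1 = -216
  -2*X**2*Z ↦ -2·36·1·4 = -288
  3*X*Y**2 ↦ 3·6·1·1 = 18
  -2*X*Y*Z ↦ -2·6·1·4 = -48
  -X*Z**2 ↦ -1·6·1·16 = -96
  2*Y**3 ↦ 2·1·1·1 = 2
  -2*Y**2*Z ↦ -2·1·1·4 = -8
  Y*Z**2 ↦ 1·1·1·16 = 16
  -Z**3 ↦ -1·1·1·64 = -64
Sum: F(6, 1, 4) = (-216) + (-288) + (18) + (-48) + (-96) + (2) + (-8) + (16) + (-64) = -684.
Reducing mod 11: -684 ≡ 9 (mod 11).
Since F(a, b, c) ≡ 9 ≠ 0 (mod 11), P does NOT lie on the curve.


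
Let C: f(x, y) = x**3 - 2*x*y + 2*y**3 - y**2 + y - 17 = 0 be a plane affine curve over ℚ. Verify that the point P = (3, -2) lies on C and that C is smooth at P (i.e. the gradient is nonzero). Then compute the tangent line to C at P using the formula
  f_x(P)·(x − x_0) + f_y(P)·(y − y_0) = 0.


Tangent line at P: 31*x + 23*y - 47 = 0.

Step 1: f(3, -2) = 0, so P lies on C.
Step 2: partial derivatives
  f_x(x, y) = 3*x**2 - 2*y, f_y(x, y) = -2*x + 6*y**2 - 2*y + 1.
  f_x(P) = 31, f_y(P) = 23 (gradient nonzero, so P is smooth).
Step 3: tangent line at P: 31·(x − 3) + 23·(y − -2) = 0.
Expanding: 31*x + 23*y - 47 = 0.


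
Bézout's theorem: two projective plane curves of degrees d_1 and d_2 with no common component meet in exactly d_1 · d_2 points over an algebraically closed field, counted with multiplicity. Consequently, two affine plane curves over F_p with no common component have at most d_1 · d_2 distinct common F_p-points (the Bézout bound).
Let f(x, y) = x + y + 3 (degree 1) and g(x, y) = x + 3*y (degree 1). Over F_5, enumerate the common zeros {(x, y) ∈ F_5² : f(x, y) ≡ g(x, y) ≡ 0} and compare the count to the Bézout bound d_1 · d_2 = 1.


Common zeros: {(3, 4)}; count = 1; Bézout bound = 1.

deg(f) = 1, deg(g) = 1, so Bézout bound = 1.
Scan x ∈ F_5. For each x, list the y ∈ F_5 with f(x, y) ≡ 0 and those with g(x, y) ≡ 0 (mod 5); the common zeros in that column are the intersection.
  x = 0: f ≡ 0 at y ∈ {2}; g ≡ 0 at y ∈ {0}; common: ∅.
  x = 1: f ≡ 0 at y ∈ {1}; g ≡ 0 at y ∈ {3}; common: ∅.
  x = 2: f ≡ 0 at y ∈ {0}; g ≡ 0 at y ∈ {1}; common: ∅.
  x = 3: f ≡ 0 at y ∈ {4}; g ≡ 0 at y ∈ {4}; common: {4}.
  x = 4: f ≡ 0 at y ∈ {3}; g ≡ 0 at y ∈ {2}; common: ∅.
Collecting: common zeros = {(3, 4)}, so the count is 1.
Comparison with the Bézout bound: 1 ≤ 1 = deg(f)·deg(g), as expected for curves with no common component (the bound is attained).


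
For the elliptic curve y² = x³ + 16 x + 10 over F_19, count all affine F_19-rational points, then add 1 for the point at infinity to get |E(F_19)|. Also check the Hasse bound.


Affine points = {(3, 3), (3, 16), (4, 9), (4, 10), (5, 5), (5, 14), (7, 3), (7, 16), (8, 2), (8, 17), (9, 3), (9, 16), (10, 7), (10, 12), (11, 4), (11, 15), (12, 7), (12, 12), (16, 7), (16, 12)}; affine count = 20; |E(F_19)| = 21.

Discriminant check: Δ ∝ 4a³ + 27b² = 4·16³ + 27·10² = 4·4096 + 27·100 ≡ 8 (mod 19). Nonzero ⇒ E is nonsingular.
For each x ∈ F_19, compute rhs = x³ + 16·x + 10 mod 19, then count y ∈ F_19 with y² ≡ rhs.
  x = 0: rhs = 10, matching y values: none (0 points).
  x = 1: rhs = 8, matching y values: none (0 points).
  x = 2: rhs = 12, matching y values: none (0 points).
  x = 3: rhs = 9, matching y values: 3, 16 (2 points).
  x = 4: rhs = 5, matching y values: 9, 10 (2 points).
  x = 5: rhs = 6, matching y values: 5, 14 (2 points).
  x = 6: rhs = 18, matching y values: none (0 points).
  x = 7: rhs = 9, matching y values: 3, 16 (2 points).
  x = 8: rhs = 4, matching y values: 2, 17 (2 points).
  x = 9: rhs = 9, matching y values: 3, 16 (2 points).
  x = 10: rhs = 11, matching y values: 7, 12 (2 points).
  x = 11: rhs = 16, matching y values: 4, 15 (2 points).
  x = 12: rhs = 11, matching y values: 7, 12 (2 points).
  x = 13: rhs = 2, matching y values: none (0 points).
  x = 14: rhs = 14, matching y values: none (0 points).
  x = 15: rhs = 15, matching y values: none (0 points).
  x = 16: rhs = 11, matching y values: 7, 12 (2 points).
  x = 17: rhs = 8, matching y values: none (0 points).
  x = 18: rhs = 12, matching y values: none (0 points).
Total affine count: 20.
Full point count |E(F_19)| = 20 + 1 = 21.
Hasse bound: |21 − (19+1)| = |1| = 1 ≤ 2√19 ≈ 8.7178 ✓.


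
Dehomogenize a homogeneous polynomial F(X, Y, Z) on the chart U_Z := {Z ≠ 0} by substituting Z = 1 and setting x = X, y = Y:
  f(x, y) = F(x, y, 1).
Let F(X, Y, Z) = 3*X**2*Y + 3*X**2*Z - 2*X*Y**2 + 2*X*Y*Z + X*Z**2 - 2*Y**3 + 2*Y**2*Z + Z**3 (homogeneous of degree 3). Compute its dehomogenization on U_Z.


f(x, y) = 3*x**2*y + 3*x**2 - 2*x*y**2 + 2*x*y + x - 2*y**3 + 2*y**2 + 1

On U_Z we set Z = 1. Each monomial c·X^i·Y^j·Z^k in F becomes c·x^i·y^j·1^k = c·x^i·y^j.
Substituting Z = 1: F(X, Y, 1) = 3*x**2*y + 3*x**2 - 2*x*y**2 + 2*x*y + x - 2*y**3 + 2*y**2 + 1.
Note: deg(f) ≤ deg(F) = 3; strict inequality happens when F is divisible by Z (lost terms).


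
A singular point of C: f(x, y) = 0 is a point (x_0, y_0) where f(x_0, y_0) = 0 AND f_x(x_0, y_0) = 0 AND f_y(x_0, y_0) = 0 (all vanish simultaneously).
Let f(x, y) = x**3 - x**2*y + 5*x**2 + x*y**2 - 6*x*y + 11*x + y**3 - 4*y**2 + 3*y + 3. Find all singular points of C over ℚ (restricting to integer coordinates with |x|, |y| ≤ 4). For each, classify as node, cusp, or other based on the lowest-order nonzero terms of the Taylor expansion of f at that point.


Singular points: {(-1, 2)}; classification: cusp.

Compute partial derivatives:
  f_x = 3*x**2 - 2*x*y + 10*x + y**2 - 6*y + 11.
  f_y = -x**2 + 2*x*y - 6*x + 3*y**2 - 8*y + 3.
Scan x_0 ∈ {−4, ..., 4}. For each x_0, f_y(x_0, y) is a polynomial in y; find its integer roots y ∈ {−4, ..., 4}, then test f_x and f at those candidates.
  x = -4: f_y(-4, y) = 3*y**2 - 16*y + 11; no integer root y with |y| ≤ 4.
  x = -3: f_y(-3, y) = 3*y**2 - 14*y + 12; no integer root y with |y| ≤ 4.
  x = -2: f_y(-2, y) = 3*y**2 - 12*y + 11; no integer root y with |y| ≤ 4.
  x = -1: f_y(-1, y) = 3*y**2 - 10*y + 8; vanishes at y ∈ {2}. (-1, 2): f_x = 0, f = 0 — SINGULAR.
  x = 0: f_y(0, y) = 3*y**2 - 8*y + 3; no integer root y with |y| ≤ 4.
  x = 1: f_y(1, y) = 3*y**2 - 6*y - 4; no integer root y with |y| ≤ 4.
  x = 2: f_y(2, y) = 3*y**2 - 4*y - 13; no integer root y with |y| ≤ 4.
  x = 3: f_y(3, y) = 3*y**2 - 2*y - 24; no integer root y with |y| ≤ 4.
  x = 4: f_y(4, y) = 3*y**2 - 37; no integer root y with |y| ≤ 4.
Only singular point on the grid: (-1, 2).
Classify: substitute x = -1 + u, y = 2 + v and expand: f = u**3 - u**2*v + u*v**2 + v**3 + v**2.
No constant or linear terms (consistent with a singular point). Quadratic part: v**2. Cubic part: u**3 - u**2*v + u*v**2 + v**3.
The quadratic part v**2 is a perfect square, so there is a single (double) tangent line v = 0, i.e. y = 2. Restricting the cubic part to that line (v = 0) leaves u**3 ≠ 0, so f is not divisible by v and the branch is v² ≈ -u**3 to lowest order — this is a cusp.
Classification: cusp.


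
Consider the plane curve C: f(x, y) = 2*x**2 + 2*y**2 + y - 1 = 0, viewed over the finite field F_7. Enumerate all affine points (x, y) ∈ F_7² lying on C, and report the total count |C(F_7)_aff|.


Affine F_7-points: {(0, 4), (0, 6), (1, 5), (2, 0), (2, 3), (5, 0), (5, 3), (6, 5)}; count = 8.

For each of the 49 pairs (x, y) ∈ F_7², evaluate f(x, y) mod 7. Record the zeros.
  x = 0: [0↦6, 1↦2, 2↦2, 3↦6, 4↦0, 5↦5, 6↦0]  zeros at y ∈ {4, 6}
  x = 1: [0↦1, 1↦4, 2↦4, 3↦1, 4↦2, 5↦0, 6↦2]  zeros at y ∈ {5}
  x = 2: [0↦0, 1↦3, 2↦3, 3↦0, 4↦1, 5↦6, 6↦1]  zeros at y ∈ {0, 3}
  x = 3: [0↦3, 1↦6, 2↦6, 3↦3, 4↦4, 5↦2, 6↦4]  zeros at y ∈ ∅
  x = 4: [0↦3, 1↦6, 2↦6, 3↦3, 4↦4, 5↦2, 6↦4]  zeros at y ∈ ∅
  x = 5: [0↦0, 1↦3, 2↦3, 3↦0, 4↦1, 5↦6, 6↦1]  zeros at y ∈ {0, 3}
  x = 6: [0↦1, 1↦4, 2↦4, 3↦1, 4↦2, 5↦0, 6↦2]  zeros at y ∈ {5}
Collecting zeros: affine points = {(0, 4), (0, 6), (1, 5), (2, 0), (2, 3), (5, 0), (5, 3), (6, 5)}.
Total count |C(F_7)_aff| = 8.


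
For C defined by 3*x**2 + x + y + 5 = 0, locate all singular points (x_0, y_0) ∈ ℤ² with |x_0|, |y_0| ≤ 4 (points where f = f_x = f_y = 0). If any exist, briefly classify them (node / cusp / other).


No singular points in the scanned grid; C is smooth there.

Compute partial derivatives:
  f_x = 6*x + 1.
  f_y = 1.
f_y = 1 is a nonzero constant, so f_y never vanishes: no point (x, y) can satisfy f = f_x = f_y = 0. In particular no (x, y) ∈ {−4, ..., 4}² is singular; the curve is smooth.


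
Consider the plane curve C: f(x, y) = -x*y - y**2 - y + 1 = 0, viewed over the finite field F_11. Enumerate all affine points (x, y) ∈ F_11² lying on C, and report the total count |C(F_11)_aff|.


Affine F_11-points: {(0, 3), (0, 7), (3, 2), (3, 5), (6, 6), (6, 9), (9, 4), (9, 8), (10, 1), (10, 10)}; count = 10.

For each of the 121 pairs (x, y) ∈ F_11², evaluate f(x, y) mod 11. Record the zeros.
  x = 0: [0↦1, 1↦10, 2↦6, 3↦0, 4↦3, 5↦4, 6↦3, 7↦0, 8↦6, 9↦10, 10↦1]  zeros at y ∈ {3, 7}
  x = 1: [0↦1, 1↦9, 2↦4, 3↦8, 4↦10, 5↦10, 6↦8, 7↦4, 8↦9, 9↦1, 10↦2]  zeros at y ∈ ∅
  x = 2: [0↦1, 1↦8, 2↦2, 3↦5, 4↦6, 5↦5, 6↦2, 7↦8, 8↦1, 9↦3, 10↦3]  zeros at y ∈ ∅
  x = 3: [0↦1, 1↦7, 2↦0, 3↦2, 4↦2, 5↦0, 6↦7, 7↦1, 8↦4, 9↦5, 10↦4]  zeros at y ∈ {2, 5}
  x = 4: [0↦1, 1↦6, 2↦9, 3↦10, 4↦9, 5↦6, 6↦1, 7↦5, 8↦7, 9↦7, 10↦5]  zeros at y ∈ ∅
  x = 5: [0↦1, 1↦5, 2↦7, 3↦7, 4↦5, 5↦1, 6↦6, 7↦9, 8↦10, 9↦9, 10↦6]  zeros at y ∈ ∅
  x = 6: [0↦1, 1↦4, 2↦5, 3↦4, 4↦1, 5↦7, 6↦0, 7↦2, 8↦2, 9↦0, 10↦7]  zeros at y ∈ {6, 9}
  x = 7: [0↦1, 1↦3, 2↦3, 3↦1, 4↦8, 5↦2, 6↦5, 7↦6, 8↦5, 9↦2, 10↦8]  zeros at y ∈ ∅
  x = 8: [0↦1, 1↦2, 2↦1, 3↦9, 4↦4, 5↦8, 6↦10, 7↦10, 8↦8, 9↦4, 10↦9]  zeros at y ∈ ∅
  x = 9: [0↦1, 1↦1, 2↦10, 3↦6, 4↦0, 5↦3, 6↦4, 7↦3, 8↦0, 9↦6, 10↦10]  zeros at y ∈ {4, 8}
  x = 10: [0↦1, 1↦0, 2↦8, 3↦3, 4↦7, 5↦9, 6↦9, 7↦7, 8↦3, 9↦8, 10↦0]  zeros at y ∈ {1, 10}
Collecting zeros: affine points = {(0, 3), (0, 7), (3, 2), (3, 5), (6, 6), (6, 9), (9, 4), (9, 8), (10, 1), (10, 10)}.
Total count |C(F_11)_aff| = 10.


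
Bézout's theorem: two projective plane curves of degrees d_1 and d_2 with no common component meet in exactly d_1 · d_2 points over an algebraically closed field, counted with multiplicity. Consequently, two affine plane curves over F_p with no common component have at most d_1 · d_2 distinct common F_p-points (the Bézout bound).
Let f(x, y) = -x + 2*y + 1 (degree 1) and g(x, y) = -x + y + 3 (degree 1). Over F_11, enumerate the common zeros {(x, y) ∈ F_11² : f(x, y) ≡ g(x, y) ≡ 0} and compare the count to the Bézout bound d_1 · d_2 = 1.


Common zeros: {(5, 2)}; count = 1; Bézout bound = 1.

deg(f) = 1, deg(g) = 1, so Bézout bound = 1.
Scan x ∈ F_11. For each x, list the y ∈ F_11 with f(x, y) ≡ 0 and those with g(x, y) ≡ 0 (mod 11); the common zeros in that column are the intersection.
  x = 0: f ≡ 0 at y ∈ {5}; g ≡ 0 at y ∈ {8}; common: ∅.
  x = 1: f ≡ 0 at y ∈ {0}; g ≡ 0 at y ∈ {9}; common: ∅.
  x = 2: f ≡ 0 at y ∈ {6}; g ≡ 0 at y ∈ {10}; common: ∅.
  x = 3: f ≡ 0 at y ∈ {1}; g ≡ 0 at y ∈ {0}; common: ∅.
  x = 4: f ≡ 0 at y ∈ {7}; g ≡ 0 at y ∈ {1}; common: ∅.
  x = 5: f ≡ 0 at y ∈ {2}; g ≡ 0 at y ∈ {2}; common: {2}.
  x = 6: f ≡ 0 at y ∈ {8}; g ≡ 0 at y ∈ {3}; common: ∅.
  x = 7: f ≡ 0 at y ∈ {3}; g ≡ 0 at y ∈ {4}; common: ∅.
  x = 8: f ≡ 0 at y ∈ {9}; g ≡ 0 at y ∈ {5}; common: ∅.
  x = 9: f ≡ 0 at y ∈ {4}; g ≡ 0 at y ∈ {6}; common: ∅.
  x = 10: f ≡ 0 at y ∈ {10}; g ≡ 0 at y ∈ {7}; common: ∅.
Collecting: common zeros = {(5, 2)}, so the count is 1.
Comparison with the Bézout bound: 1 ≤ 1 = deg(f)·deg(g), as expected for curves with no common component (the bound is attained).


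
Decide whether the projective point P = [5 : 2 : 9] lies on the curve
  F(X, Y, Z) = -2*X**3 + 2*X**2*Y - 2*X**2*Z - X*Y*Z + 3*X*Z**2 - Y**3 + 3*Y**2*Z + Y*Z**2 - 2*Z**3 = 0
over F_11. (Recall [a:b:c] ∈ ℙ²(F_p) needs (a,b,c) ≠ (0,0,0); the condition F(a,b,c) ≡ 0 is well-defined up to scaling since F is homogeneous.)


F(5,2,9) ≡ 0 (mod 11); P is on the curve.

Evaluate F(5, 2, 9) term-by-term (mod 11).
  -2*X**3 ↦ -2·125·1·1 = -250
  2*X**2*Y ↦ 2·25·2·1 = 100
  -2*X**2*Z ↦ -2·25·1·9 = -450
  -X*Y*Z ↦ -1·5·2·9 = -90
  3*X*Z**2 ↦ 3·5·1·81 = 1215
  -Y**3 ↦ -1·1·8·1 = -8
  3*Y**2*Z ↦ 3·1·4·9 = 108
  Y*Z**2 ↦ 1·1·2·81 = 162
  -2*Z**3 ↦ -2·1·1·729 = -1458
Sum: F(5, 2, 9) = (-250) + (100) + (-450) + (-90) + (1215) + (-8) + (108) + (162) + (-1458) = -671.
Reducing mod 11: -671 ≡ 0 (mod 11).
Since F(a, b, c) ≡ 0 (mod 11), P lies on the curve.


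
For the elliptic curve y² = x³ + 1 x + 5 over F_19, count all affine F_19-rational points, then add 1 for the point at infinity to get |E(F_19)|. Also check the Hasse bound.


Affine points = {(0, 9), (0, 10), (1, 8), (1, 11), (3, 4), (3, 15), (4, 4), (4, 15), (11, 6), (11, 13), (12, 4), (12, 15), (13, 7), (13, 12)}; affine count = 14; |E(F_19)| = 15.

Discriminant check: Δ ∝ 4a³ + 27b² = 4·1³ + 27·5² = 4·1 + 27·25 ≡ 14 (mod 19). Nonzero ⇒ E is nonsingular.
For each x ∈ F_19, compute rhs = x³ + 1·x + 5 mod 19, then count y ∈ F_19 with y² ≡ rhs.
  x = 0: rhs = 5, matching y values: 9, 10 (2 points).
  x = 1: rhs = 7, matching y values: 8, 11 (2 points).
  x = 2: rhs = 15, matching y values: none (0 points).
  x = 3: rhs = 16, matching y values: 4, 15 (2 points).
  x = 4: rhs = 16, matching y values: 4, 15 (2 points).
  x = 5: rhs = 2, matching y values: none (0 points).
  x = 6: rhs = 18, matching y values: none (0 points).
  x = 7: rhs = 13, matching y values: none (0 points).
  x = 8: rhs = 12, matching y values: none (0 points).
  x = 9: rhs = 2, matching y values: none (0 points).
  x = 10: rhs = 8, matching y values: none (0 points).
  x = 11: rhs = 17, matching y values: 6, 13 (2 points).
  x = 12: rhs = 16, matching y values: 4, 15 (2 points).
  x = 13: rhs = 11, matching y values: 7, 12 (2 points).
  x = 14: rhs = 8, matching y values: none (0 points).
  x = 15: rhs = 13, matching y values: none (0 points).
  x = 16: rhs = 13, matching y values: none (0 points).
  x = 17: rhs = 14, matching y values: none (0 points).
  x = 18: rhs = 3, matching y values: none (0 points).
Total affine count: 14.
Full point count |E(F_19)| = 14 + 1 = 15.
Hasse bound: |15 − (19+1)| = |-5| = 5 ≤ 2√19 ≈ 8.7178 ✓.


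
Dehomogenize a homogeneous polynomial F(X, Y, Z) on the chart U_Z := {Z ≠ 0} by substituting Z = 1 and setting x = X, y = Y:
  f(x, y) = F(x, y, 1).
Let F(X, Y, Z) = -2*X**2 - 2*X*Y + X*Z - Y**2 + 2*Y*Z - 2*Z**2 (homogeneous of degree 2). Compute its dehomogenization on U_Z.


f(x, y) = -2*x**2 - 2*x*y + x - y**2 + 2*y - 2

On U_Z we set Z = 1. Each monomial c·X^i·Y^j·Z^k in F becomes c·x^i·y^j·1^k = c·x^i·y^j.
Substituting Z = 1: F(X, Y, 1) = -2*x**2 - 2*x*y + x - y**2 + 2*y - 2.
Note: deg(f) ≤ deg(F) = 2; strict inequality happens when F is divisible by Z (lost terms).


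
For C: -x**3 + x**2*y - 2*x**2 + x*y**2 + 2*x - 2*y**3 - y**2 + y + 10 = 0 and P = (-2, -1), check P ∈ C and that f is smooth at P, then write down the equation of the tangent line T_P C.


Tangent line at P: 3*x + 5*y + 11 = 0.

Step 1: f(-2, -1) = 0, so P lies on C.
Step 2: partial derivatives
  f_x(x, y) = -3*x**2 + 2*x*y - 4*x + y**2 + 2, f_y(x, y) = x**2 + 2*x*y - 6*y**2 - 2*y + 1.
  f_x(P) = 3, f_y(P) = 5 (gradient nonzero, so P is smooth).
Step 3: tangent line at P: 3·(x − -2) + 5·(y − -1) = 0.
Expanding: 3*x + 5*y + 11 = 0.


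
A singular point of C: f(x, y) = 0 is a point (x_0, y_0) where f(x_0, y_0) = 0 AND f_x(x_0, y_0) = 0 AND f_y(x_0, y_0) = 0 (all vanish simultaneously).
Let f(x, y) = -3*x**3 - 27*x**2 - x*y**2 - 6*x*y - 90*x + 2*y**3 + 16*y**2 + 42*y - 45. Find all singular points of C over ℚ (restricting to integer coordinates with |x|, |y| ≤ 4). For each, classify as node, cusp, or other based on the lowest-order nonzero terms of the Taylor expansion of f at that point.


Singular points: {(-3, -3)}; classification: cusp.

Compute partial derivatives:
  f_x = -9*x**2 - 54*x - y**2 - 6*y - 90.
  f_y = -2*x*y - 6*x + 6*y**2 + 32*y + 42.
Scan x_0 ∈ {−4, ..., 4}. For each x_0, f_y(x_0, y) is a polynomial in y; find its integer roots y ∈ {−4, ..., 4}, then test f_x and f at those candidates.
  x = -4: f_y(-4, y) = 6*y**2 + 40*y + 66; vanishes at y ∈ {-3}. (-4, -3): f_x = -9 ≠ 0.
  x = -3: f_y(-3, y) = 6*y**2 + 38*y + 60; vanishes at y ∈ {-3}. (-3, -3): f_x = 0, f = 0 — SINGULAR.
  x = -2: f_y(-2, y) = 6*y**2 + 36*y + 54; vanishes at y ∈ {-3}. (-2, -3): f_x = -9 ≠ 0.
  x = -1: f_y(-1, y) = 6*y**2 + 34*y + 48; vanishes at y ∈ {-3}. (-1, -3): f_x = -36 ≠ 0.
  x = 0: f_y(0, y) = 6*y**2 + 32*y + 42; vanishes at y ∈ {-3}. (0, -3): f_x = -81 ≠ 0.
  x = 1: f_y(1, y) = 6*y**2 + 30*y + 36; vanishes at y ∈ {-3, -2}. (1, -3): f_x = -144 ≠ 0; (1, -2): f_x = -145 ≠ 0.
  x = 2: f_y(2, y) = 6*y**2 + 28*y + 30; vanishes at y ∈ {-3}. (2, -3): f_x = -225 ≠ 0.
  x = 3: f_y(3, y) = 6*y**2 + 26*y + 24; vanishes at y ∈ {-3}. (3, -3): f_x = -324 ≠ 0.
  x = 4: f_y(4, y) = 6*y**2 + 24*y + 18; vanishes at y ∈ {-3, -1}. (4, -3): f_x = -441 ≠ 0; (4, -1): f_x = -445 ≠ 0.
Only singular point on the grid: (-3, -3).
Classify: substitute x = -3 + u, y = -3 + v and expand: f = -3*u**3 - u*v**2 + 2*v**3 + v**2.
No constant or linear terms (consistent with a singular point). Quadratic part: v**2. Cubic part: -3*u**3 - u*v**2 + 2*v**3.
The quadratic part v**2 is a perfect square, so there is a single (double) tangent line v = 0, i.e. y = -3. Restricting the cubic part to that line (v = 0) leaves -3*u**3 ≠ 0, so f is not divisible by v and the branch is v² ≈ 3*u**3 to lowest order — this is a cusp.
Classification: cusp.


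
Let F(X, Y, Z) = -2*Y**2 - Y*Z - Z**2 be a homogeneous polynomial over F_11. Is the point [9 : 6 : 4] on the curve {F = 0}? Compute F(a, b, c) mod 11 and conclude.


F(9,6,4) ≡ 9 (mod 11); P is NOT on the curve.

Evaluate F(9, 6, 4) term-by-term (mod 11).
  -2*Y**2 ↦ -2·1·36·1 = -72
  -Y*Z ↦ -1·1·6·4 = -24
  -Z**2 ↦ -1·1·1·16 = -16
Sum: F(9, 6, 4) = (-72) + (-24) + (-16) = -112.
Reducing mod 11: -112 ≡ 9 (mod 11).
Since F(a, b, c) ≡ 9 ≠ 0 (mod 11), P does NOT lie on the curve.


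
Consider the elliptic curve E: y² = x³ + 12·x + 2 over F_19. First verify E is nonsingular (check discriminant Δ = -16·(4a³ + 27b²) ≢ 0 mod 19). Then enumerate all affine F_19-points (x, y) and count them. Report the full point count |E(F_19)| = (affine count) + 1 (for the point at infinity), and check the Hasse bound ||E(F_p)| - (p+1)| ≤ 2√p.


Affine points = {(4, 0), (5, 4), (5, 15), (6, 9), (6, 10), (7, 7), (7, 12), (10, 1), (10, 18), (14, 8), (14, 11), (15, 2), (15, 17)}; affine count = 13; |E(F_19)| = 14.

Discriminant check: Δ ∝ 4a³ + 27b² = 4·12³ + 27·2² = 4·1728 + 27·4 ≡ 9 (mod 19). Nonzero ⇒ E is nonsingular.
For each x ∈ F_19, compute rhs = x³ + 12·x + 2 mod 19, then count y ∈ F_19 with y² ≡ rhs.
  x = 0: rhs = 2, matching y values: none (0 points).
  x = 1: rhs = 15, matching y values: none (0 points).
  x = 2: rhs = 15, matching y values: none (0 points).
  x = 3: rhs = 8, matching y values: none (0 points).
  x = 4: rhs = 0, matching y values: 0 (1 points).
  x = 5: rhs = 16, matching y values: 4, 15 (2 points).
  x = 6: rhs = 5, matching y values: 9, 10 (2 points).
  x = 7: rhs = 11, matching y values: 7, 12 (2 points).
  x = 8: rhs = 2, matching y values: none (0 points).
  x = 9: rhs = 3, matching y values: none (0 points).
  x = 10: rhs = 1, matching y values: 1, 18 (2 points).
  x = 11: rhs = 2, matching y values: none (0 points).
  x = 12: rhs = 12, matching y values: none (0 points).
  x = 13: rhs = 18, matching y values: none (0 points).
  x = 14: rhs = 7, matching y values: 8, 11 (2 points).
  x = 15: rhs = 4, matching y values: 2, 17 (2 points).
  x = 16: rhs = 15, matching y values: none (0 points).
  x = 17: rhs = 8, matching y values: none (0 points).
  x = 18: rhs = 8, matching y values: none (0 points).
Total affine count: 13.
Full point count |E(F_19)| = 13 + 1 = 14.
Hasse bound: |14 − (19+1)| = |-6| = 6 ≤ 2√19 ≈ 8.7178 ✓.
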